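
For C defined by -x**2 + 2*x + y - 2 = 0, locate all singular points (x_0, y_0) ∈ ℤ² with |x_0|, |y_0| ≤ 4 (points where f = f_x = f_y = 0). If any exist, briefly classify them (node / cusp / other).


No singular points in the scanned grid; C is smooth there.

Compute partial derivatives:
  f_x = 2 - 2*x.
  f_y = 1.
f_y = 1 is a nonzero constant, so f_y never vanishes: no point (x, y) can satisfy f = f_x = f_y = 0. In particular no (x, y) ∈ {−4, ..., 4}² is singular; the curve is smooth.


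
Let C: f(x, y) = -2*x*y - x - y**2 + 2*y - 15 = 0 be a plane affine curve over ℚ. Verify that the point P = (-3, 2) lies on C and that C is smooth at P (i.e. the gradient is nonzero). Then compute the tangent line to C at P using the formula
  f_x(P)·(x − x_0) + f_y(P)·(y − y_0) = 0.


Tangent line at P: -5*x + 4*y - 23 = 0.

Step 1: f(-3, 2) = 0, so P lies on C.
Step 2: partial derivatives
  f_x(x, y) = -2*y - 1, f_y(x, y) = -2*x - 2*y + 2.
  f_x(P) = -5, f_y(P) = 4 (gradient nonzero, so P is smooth).
Step 3: tangent line at P: -5·(x − -3) + 4·(y − 2) = 0.
Expanding: -5*x + 4*y - 23 = 0.


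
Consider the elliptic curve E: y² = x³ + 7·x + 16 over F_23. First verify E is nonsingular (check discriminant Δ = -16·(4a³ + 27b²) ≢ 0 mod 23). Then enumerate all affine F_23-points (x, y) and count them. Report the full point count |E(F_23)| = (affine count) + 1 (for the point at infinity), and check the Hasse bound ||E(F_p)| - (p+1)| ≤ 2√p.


Affine points = {(0, 4), (0, 19), (1, 1), (1, 22), (3, 8), (3, 15), (4, 4), (4, 19), (8, 3), (8, 20), (9, 7), (9, 16), (13, 2), (13, 21), (14, 11), (14, 12), (15, 0), (19, 4), (19, 19), (22, 10), (22, 13)}; affine count = 21; |E(F_23)| = 22.

Discriminant check: Δ ∝ 4a³ + 27b² = 4·7³ + 27·16² = 4·343 + 27·256 ≡ 4 (mod 23). Nonzero ⇒ E is nonsingular.
For each x ∈ F_23, compute rhs = x³ + 7·x + 16 mod 23, then count y ∈ F_23 with y² ≡ rhs.
  x = 0: rhs = 16, matching y values: 4, 19 (2 points).
  x = 1: rhs = 1, matching y values: 1, 22 (2 points).
  x = 2: rhs = 15, matching y values: none (0 points).
  x = 3: rhs = 18, matching y values: 8, 15 (2 points).
  x = 4: rhs = 16, matching y values: 4, 19 (2 points).
  x = 5: rhs = 15, matching y values: none (0 points).
  x = 6: rhs = 21, matching y values: none (0 points).
  x = 7: rhs = 17, matching y values: none (0 points).
  x = 8: rhs = 9, matching y values: 3, 20 (2 points).
  x = 9: rhs = 3, matching y values: 7, 16 (2 points).
  x = 10: rhs = 5, matching y values: none (0 points).
  x = 11: rhs = 21, matching y values: none (0 points).
  x = 12: rhs = 11, matching y values: none (0 points).
  x = 13: rhs = 4, matching y values: 2, 21 (2 points).
  x = 14: rhs = 6, matching y values: 11, 12 (2 points).
  x = 15: rhs = 0, matching y values: 0 (1 points).
  x = 16: rhs = 15, matching y values: none (0 points).
  x = 17: rhs = 11, matching y values: none (0 points).
  x = 18: rhs = 17, matching y values: none (0 points).
  x = 19: rhs = 16, matching y values: 4, 19 (2 points).
  x = 20: rhs = 14, matching y values: none (0 points).
  x = 21: rhs = 17, matching y values: none (0 points).
  x = 22: rhs = 8, matching y values: 10, 13 (2 points).
Total affine count: 21.
Full point count |E(F_23)| = 21 + 1 = 22.
Hasse bound: |22 − (23+1)| = |-2| = 2 ≤ 2√23 ≈ 9.5917 ✓.


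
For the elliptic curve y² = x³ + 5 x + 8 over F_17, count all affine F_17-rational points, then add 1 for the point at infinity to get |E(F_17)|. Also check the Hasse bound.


Affine points = {(0, 5), (0, 12), (2, 3), (2, 14), (3, 4), (3, 13), (6, 4), (6, 13), (8, 4), (8, 13), (9, 0), (10, 2), (10, 15), (11, 0), (13, 3), (13, 14), (14, 0), (16, 6), (16, 11)}; affine count = 19; |E(F_17)| = 20.

Discriminant check: Δ ∝ 4a³ + 27b² = 4·5³ + 27·8² = 4·125 + 27·64 ≡ 1 (mod 17). Nonzero ⇒ E is nonsingular.
For each x ∈ F_17, compute rhs = x³ + 5·x + 8 mod 17, then count y ∈ F_17 with y² ≡ rhs.
  x = 0: rhs = 8, matching y values: 5, 12 (2 points).
  x = 1: rhs = 14, matching y values: none (0 points).
  x = 2: rhs = 9, matching y values: 3, 14 (2 points).
  x = 3: rhs = 16, matching y values: 4, 13 (2 points).
  x = 4: rhs = 7, matching y values: none (0 points).
  x = 5: rhs = 5, matching y values: none (0 points).
  x = 6: rhs = 16, matching y values: 4, 13 (2 points).
  x = 7: rhs = 12, matching y values: none (0 points).
  x = 8: rhs = 16, matching y values: 4, 13 (2 points).
  x = 9: rhs = 0, matching y values: 0 (1 points).
  x = 10: rhs = 4, matching y values: 2, 15 (2 points).
  x = 11: rhs = 0, matching y values: 0 (1 points).
  x = 12: rhs = 11, matching y values: none (0 points).
  x = 13: rhs = 9, matching y values: 3, 14 (2 points).
  x = 14: rhs = 0, matching y values: 0 (1 points).
  x = 15: rhs = 7, matching y values: none (0 points).
  x = 16: rhs = 2, matching y values: 6, 11 (2 points).
Total affine count: 19.
Full point count |E(F_17)| = 19 + 1 = 20.
Hasse bound: |20 − (17+1)| = |2| = 2 ≤ 2√17 ≈ 8.2462 ✓.


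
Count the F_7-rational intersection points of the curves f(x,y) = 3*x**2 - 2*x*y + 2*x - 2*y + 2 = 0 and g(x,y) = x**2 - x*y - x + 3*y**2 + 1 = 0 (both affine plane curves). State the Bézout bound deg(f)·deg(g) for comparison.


Common zeros: {(3, 0), (4, 3)}; count = 2; Bézout bound = 4.

deg(f) = 2, deg(g) = 2, so Bézout bound = 4.
Scan x ∈ F_7. For each x, list the y ∈ F_7 with f(x, y) ≡ 0 and those with g(x, y) ≡ 0 (mod 7); the common zeros in that column are the intersection.
  x = 0: f ≡ 0 at y ∈ {1}; g ≡ 0 at y ∈ {3, 4}; common: ∅.
  x = 1: f ≡ 0 at y ∈ {0}; g ≡ 0 at y ∈ ∅; common: ∅.
  x = 2: f ≡ 0 at y ∈ {3}; g ≡ 0 at y ∈ ∅; common: ∅.
  x = 3: f ≡ 0 at y ∈ {0}; g ≡ 0 at y ∈ {0, 1}; common: {0}.
  x = 4: f ≡ 0 at y ∈ {3}; g ≡ 0 at y ∈ {3}; common: {3}.
  x = 5: f ≡ 0 at y ∈ {2}; g ≡ 0 at y ∈ {0, 4}; common: ∅.
  x = 6: f ≡ 0 at y ∈ ∅; g ≡ 0 at y ∈ {1}; common: ∅.
Collecting: common zeros = {(3, 0), (4, 3)}, so the count is 2.
Comparison with the Bézout bound: 2 ≤ 4 = deg(f)·deg(g), as expected for curves with no common component (the affine F_7-count falls short of the bound because intersections may lie at infinity, over extension fields, or carry multiplicity).


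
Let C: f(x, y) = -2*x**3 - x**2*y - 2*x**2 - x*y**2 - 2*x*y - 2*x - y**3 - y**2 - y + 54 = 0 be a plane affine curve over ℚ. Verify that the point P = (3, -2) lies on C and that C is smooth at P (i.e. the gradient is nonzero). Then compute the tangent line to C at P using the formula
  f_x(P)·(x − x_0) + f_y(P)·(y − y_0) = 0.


Tangent line at P: -56*x - 12*y + 144 = 0.

Step 1: f(3, -2) = 0, so P lies on C.
Step 2: partial derivatives
  f_x(x, y) = -6*x**2 - 2*x*y - 4*x - y**2 - 2*y - 2, f_y(x, y) = -x**2 - 2*x*y - 2*x - 3*y**2 - 2*y - 1.
  f_x(P) = -56, f_y(P) = -12 (gradient nonzero, so P is smooth).
Step 3: tangent line at P: -56·(x − 3) + -12·(y − -2) = 0.
Expanding: -56*x - 12*y + 144 = 0.


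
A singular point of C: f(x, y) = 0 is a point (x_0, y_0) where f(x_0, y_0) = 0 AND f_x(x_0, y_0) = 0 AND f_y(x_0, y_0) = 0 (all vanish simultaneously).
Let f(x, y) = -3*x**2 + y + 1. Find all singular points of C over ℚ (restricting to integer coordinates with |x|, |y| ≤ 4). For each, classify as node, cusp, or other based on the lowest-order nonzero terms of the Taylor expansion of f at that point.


No singular points in the scanned grid; C is smooth there.

Compute partial derivatives:
  f_x = -6*x.
  f_y = 1.
f_y = 1 is a nonzero constant, so f_y never vanishes: no point (x, y) can satisfy f = f_x = f_y = 0. In particular no (x, y) ∈ {−4, ..., 4}² is singular; the curve is smooth.


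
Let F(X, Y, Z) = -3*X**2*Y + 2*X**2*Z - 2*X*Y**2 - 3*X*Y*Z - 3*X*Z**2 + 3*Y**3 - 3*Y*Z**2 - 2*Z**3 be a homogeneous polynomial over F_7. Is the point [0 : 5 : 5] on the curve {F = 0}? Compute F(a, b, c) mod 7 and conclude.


F(0,5,5) ≡ 2 (mod 7); P is NOT on the curve.

Evaluate F(0, 5, 5) term-by-term (mod 7).
  -3*X**2*Y ↦ -3·0·5·1 = 0
  2*X**2*Z ↦ 2·0·1·5 = 0
  -2*X*Y**2 ↦ -2·0·25·1 = 0
  -3*X*Y*Z ↦ -3·0·5·5 = 0
  -3*X*Z**2 ↦ -3·0·1·25 = 0
  3*Y**3 ↦ 3·1·125·1 = 375
  -3*Y*Z**2 ↦ -3·1·5·25 = -375
  -2*Z**3 ↦ -2·1·1·125 = -250
Sum: F(0, 5, 5) = (0) + (0) + (0) + (0) + (0) + (375) + (-375) + (-250) = -250.
Reducing mod 7: -250 ≡ 2 (mod 7).
Since F(a, b, c) ≡ 2 ≠ 0 (mod 7), P does NOT lie on the curve.


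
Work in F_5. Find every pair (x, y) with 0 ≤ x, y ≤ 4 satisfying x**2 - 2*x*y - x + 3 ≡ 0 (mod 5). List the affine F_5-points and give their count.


Affine F_5-points: {(1, 4), (2, 0), (3, 4), (4, 0)}; count = 4.

For each of the 25 pairs (x, y) ∈ F_5², evaluate f(x, y) mod 5. Record the zeros.
  x = 0: [0↦3, 1↦3, 2↦3, 3↦3, 4↦3]  zeros at y ∈ ∅
  x = 1: [0↦3, 1↦1, 2↦4, 3↦2, 4↦0]  zeros at y ∈ {4}
  x = 2: [0↦0, 1↦1, 2↦2, 3↦3, 4↦4]  zeros at y ∈ {0}
  x = 3: [0↦4, 1↦3, 2↦2, 3↦1, 4↦0]  zeros at y ∈ {4}
  x = 4: [0↦0, 1↦2, 2↦4, 3↦1, 4↦3]  zeros at y ∈ {0}
Collecting zeros: affine points = {(1, 4), (2, 0), (3, 4), (4, 0)}.
Total count |C(F_5)_aff| = 4.


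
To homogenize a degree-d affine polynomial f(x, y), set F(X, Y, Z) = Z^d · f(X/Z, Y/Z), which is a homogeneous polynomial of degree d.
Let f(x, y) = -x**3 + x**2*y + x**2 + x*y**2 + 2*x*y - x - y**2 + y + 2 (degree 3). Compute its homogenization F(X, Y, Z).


F(X, Y, Z) = -X**3 + X**2*Y + X**2*Z + X*Y**2 + 2*X*Y*Z - X*Z**2 - Y**2*Z + Y*Z**2 + 2*Z**3

deg(f) = 3.
Substitute x = X/Z, y = Y/Z into f, then multiply by Z^3.
  monomial -1·x^3·y^0 ↦ -1·X^3·Y^0·Z^0.
  monomial 1·x^2·y^1 ↦ 1·X^2·Y^1·Z^0.
  monomial 1·x^2·y^0 ↦ 1·X^2·Y^0·Z^1.
  monomial 1·x^1·y^2 ↦ 1·X^1·Y^2·Z^0.
  monomial 2·x^1·y^1 ↦ 2·X^1·Y^1·Z^1.
  monomial -1·x^1·y^0 ↦ -1·X^1·Y^0·Z^2.
  monomial -1·x^0·y^2 ↦ -1·X^0·Y^2·Z^1.
  monomial 1·x^0·y^1 ↦ 1·X^0·Y^1·Z^2.
  monomial 2·x^0·y^0 ↦ 2·X^0·Y^0·Z^3.
Collecting: F(X, Y, Z) = -X**3 + X**2*Y + X**2*Z + X*Y**2 + 2*X*Y*Z - X*Z**2 - Y**2*Z + Y*Z**2 + 2*Z**3.


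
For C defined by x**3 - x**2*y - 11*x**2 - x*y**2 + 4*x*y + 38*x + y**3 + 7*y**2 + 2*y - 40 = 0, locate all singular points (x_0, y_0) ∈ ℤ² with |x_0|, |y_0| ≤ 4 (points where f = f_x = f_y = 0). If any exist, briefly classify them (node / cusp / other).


Singular points: {(3, -1)}; classification: node.

Compute partial derivatives:
  f_x = 3*x**2 - 2*x*y - 22*x - y**2 + 4*y + 38.
  f_y = -x**2 - 2*x*y + 4*x + 3*y**2 + 14*y + 2.
Scan x_0 ∈ {−4, ..., 4}. For each x_0, f_y(x_0, y) is a polynomial in y; find its integer roots y ∈ {−4, ..., 4}, then test f_x and f at those candidates.
  x = -4: f_y(-4, y) = 3*y**2 + 22*y - 30; no integer root y with |y| ≤ 4.
  x = -3: f_y(-3, y) = 3*y**2 + 20*y - 19; no integer root y with |y| ≤ 4.
  x = -2: f_y(-2, y) = 3*y**2 + 18*y - 10; no integer root y with |y| ≤ 4.
  x = -1: f_y(-1, y) = 3*y**2 + 16*y - 3; no integer root y with |y| ≤ 4.
  x = 0: f_y(0, y) = 3*y**2 + 14*y + 2; no integer root y with |y| ≤ 4.
  x = 1: f_y(1, y) = 3*y**2 + 12*y + 5; no integer root y with |y| ≤ 4.
  x = 2: f_y(2, y) = 3*y**2 + 10*y + 6; no integer root y with |y| ≤ 4.
  x = 3: f_y(3, y) = 3*y**2 + 8*y + 5; vanishes at y ∈ {-1}. (3, -1): f_x = 0, f = 0 — SINGULAR.
  x = 4: f_y(4, y) = 3*y**2 + 6*y + 2; no integer root y with |y| ≤ 4.
Only singular point on the grid: (3, -1).
Classify: substitute x = 3 + u, y = -1 + v and expand: f = u**3 - u**2*v - u**2 - u*v**2 + v**3 + v**2.
No constant or linear terms (consistent with a singular point). Quadratic part: -u**2 + v**2. Cubic part: u**3 - u**2*v - u*v**2 + v**3.
The quadratic part v**2 - u**2 = (v − u)(v + u) splits into two distinct linear factors, so there are two distinct tangent lines y − -1 = ±(x − 3) — this is a node (ordinary double point).
Classification: node.


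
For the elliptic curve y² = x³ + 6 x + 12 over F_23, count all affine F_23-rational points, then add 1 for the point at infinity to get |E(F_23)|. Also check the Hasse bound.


Affine points = {(0, 9), (0, 14), (2, 3), (2, 20), (4, 10), (4, 13), (5, 11), (5, 12), (7, 11), (7, 12), (9, 6), (9, 17), (11, 11), (11, 12), (12, 8), (12, 15), (15, 2), (15, 21), (16, 8), (16, 15), (17, 6), (17, 17), (18, 8), (18, 15), (19, 4), (19, 19), (20, 6), (20, 17)}; affine count = 28; |E(F_23)| = 29.

Discriminant check: Δ ∝ 4a³ + 27b² = 4·6³ + 27·12² = 4·216 + 27·144 ≡ 14 (mod 23). Nonzero ⇒ E is nonsingular.
For each x ∈ F_23, compute rhs = x³ + 6·x + 12 mod 23, then count y ∈ F_23 with y² ≡ rhs.
  x = 0: rhs = 12, matching y values: 9, 14 (2 points).
  x = 1: rhs = 19, matching y values: none (0 points).
  x = 2: rhs = 9, matching y values: 3, 20 (2 points).
  x = 3: rhs = 11, matching y values: none (0 points).
  x = 4: rhs = 8, matching y values: 10, 13 (2 points).
  x = 5: rhs = 6, matching y values: 11, 12 (2 points).
  x = 6: rhs = 11, matching y values: none (0 points).
  x = 7: rhs = 6, matching y values: 11, 12 (2 points).
  x = 8: rhs = 20, matching y values: none (0 points).
  x = 9: rhs = 13, matching y values: 6, 17 (2 points).
  x = 10: rhs = 14, matching y values: none (0 points).
  x = 11: rhs = 6, matching y values: 11, 12 (2 points).
  x = 12: rhs = 18, matching y values: 8, 15 (2 points).
  x = 13: rhs = 10, matching y values: none (0 points).
  x = 14: rhs = 11, matching y values: none (0 points).
  x = 15: rhs = 4, matching y values: 2, 21 (2 points).
  x = 16: rhs = 18, matching y values: 8, 15 (2 points).
  x = 17: rhs = 13, matching y values: 6, 17 (2 points).
  x = 18: rhs = 18, matching y values: 8, 15 (2 points).
  x = 19: rhs = 16, matching y values: 4, 19 (2 points).
  x = 20: rhs = 13, matching y values: 6, 17 (2 points).
  x = 21: rhs = 15, matching y values: none (0 points).
  x = 22: rhs = 5, matching y values: none (0 points).
Total affine count: 28.
Full point count |E(F_23)| = 28 + 1 = 29.
Hasse bound: |29 − (23+1)| = |5| = 5 ≤ 2√23 ≈ 9.5917 ✓.


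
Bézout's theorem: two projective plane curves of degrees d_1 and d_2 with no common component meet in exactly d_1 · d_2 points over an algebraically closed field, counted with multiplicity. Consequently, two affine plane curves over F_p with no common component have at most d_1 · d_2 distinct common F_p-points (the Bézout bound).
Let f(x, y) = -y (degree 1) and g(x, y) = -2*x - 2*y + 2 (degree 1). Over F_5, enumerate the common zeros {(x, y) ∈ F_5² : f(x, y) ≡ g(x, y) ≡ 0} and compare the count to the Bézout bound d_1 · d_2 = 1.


Common zeros: {(1, 0)}; count = 1; Bézout bound = 1.

deg(f) = 1, deg(g) = 1, so Bézout bound = 1.
Scan x ∈ F_5. For each x, list the y ∈ F_5 with f(x, y) ≡ 0 and those with g(x, y) ≡ 0 (mod 5); the common zeros in that column are the intersection.
  x = 0: f ≡ 0 at y ∈ {0}; g ≡ 0 at y ∈ {1}; common: ∅.
  x = 1: f ≡ 0 at y ∈ {0}; g ≡ 0 at y ∈ {0}; common: {0}.
  x = 2: f ≡ 0 at y ∈ {0}; g ≡ 0 at y ∈ {4}; common: ∅.
  x = 3: f ≡ 0 at y ∈ {0}; g ≡ 0 at y ∈ {3}; common: ∅.
  x = 4: f ≡ 0 at y ∈ {0}; g ≡ 0 at y ∈ {2}; common: ∅.
Collecting: common zeros = {(1, 0)}, so the count is 1.
Comparison with the Bézout bound: 1 ≤ 1 = deg(f)·deg(g), as expected for curves with no common component (the bound is attained).


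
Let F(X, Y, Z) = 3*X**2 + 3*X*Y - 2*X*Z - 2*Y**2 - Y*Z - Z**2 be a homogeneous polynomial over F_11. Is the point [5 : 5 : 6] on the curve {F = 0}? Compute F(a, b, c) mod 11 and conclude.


F(5,5,6) ≡ 7 (mod 11); P is NOT on the curve.

Evaluate F(5, 5, 6) term-by-term (mod 11).
  3*X**2 ↦ 3·25·1·1 = 75
  3*X*Y ↦ 3·5·5·1 = 75
  -2*X*Z ↦ -2·5·1·6 = -60
  -2*Y**2 ↦ -2·1·25·1 = -50
  -Y*Z ↦ -1·1·5·6 = -30
  -Z**2 ↦ -1·1·1·36 = -36
Sum: F(5, 5, 6) = (75) + (75) + (-60) + (-50) + (-30) + (-36) = -26.
Reducing mod 11: -26 ≡ 7 (mod 11).
Since F(a, b, c) ≡ 7 ≠ 0 (mod 11), P does NOT lie on the curve.


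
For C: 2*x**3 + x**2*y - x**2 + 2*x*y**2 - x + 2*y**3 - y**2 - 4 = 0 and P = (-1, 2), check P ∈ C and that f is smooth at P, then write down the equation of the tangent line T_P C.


Tangent line at P: 11*x + 13*y - 15 = 0.

Step 1: f(-1, 2) = 0, so P lies on C.
Step 2: partial derivatives
  f_x(x, y) = 6*x**2 + 2*x*y - 2*x + 2*y**2 - 1, f_y(x, y) = x**2 + 4*x*y + 6*y**2 - 2*y.
  f_x(P) = 11, f_y(P) = 13 (gradient nonzero, so P is smooth).
Step 3: tangent line at P: 11·(x − -1) + 13·(y − 2) = 0.
Expanding: 11*x + 13*y - 15 = 0.


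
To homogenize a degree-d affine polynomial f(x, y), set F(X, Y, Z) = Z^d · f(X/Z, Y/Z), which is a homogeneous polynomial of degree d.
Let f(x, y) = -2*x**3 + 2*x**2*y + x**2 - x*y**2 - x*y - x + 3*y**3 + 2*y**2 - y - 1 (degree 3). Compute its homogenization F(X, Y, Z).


F(X, Y, Z) = -2*X**3 + 2*X**2*Y + X**2*Z - X*Y**2 - X*Y*Z - X*Z**2 + 3*Y**3 + 2*Y**2*Z - Y*Z**2 - Z**3

deg(f) = 3.
Substitute x = X/Z, y = Y/Z into f, then multiply by Z^3.
  monomial -2·x^3·y^0 ↦ -2·X^3·Y^0·Z^0.
  monomial 2·x^2·y^1 ↦ 2·X^2·Y^1·Z^0.
  monomial 1·x^2·y^0 ↦ 1·X^2·Y^0·Z^1.
  monomial -1·x^1·y^2 ↦ -1·X^1·Y^2·Z^0.
  monomial -1·x^1·y^1 ↦ -1·X^1·Y^1·Z^1.
  monomial -1·x^1·y^0 ↦ -1·X^1·Y^0·Z^2.
  monomial 3·x^0·y^3 ↦ 3·X^0·Y^3·Z^0.
  monomial 2·x^0·y^2 ↦ 2·X^0·Y^2·Z^1.
  monomial -1·x^0·y^1 ↦ -1·X^0·Y^1·Z^2.
  monomial -1·x^0·y^0 ↦ -1·X^0·Y^0·Z^3.
Collecting: F(X, Y, Z) = -2*X**3 + 2*X**2*Y + X**2*Z - X*Y**2 - X*Y*Z - X*Z**2 + 3*Y**3 + 2*Y**2*Z - Y*Z**2 - Z**3.


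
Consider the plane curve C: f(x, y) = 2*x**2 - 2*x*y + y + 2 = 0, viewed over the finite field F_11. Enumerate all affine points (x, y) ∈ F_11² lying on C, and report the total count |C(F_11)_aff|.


Affine F_11-points: {(0, 9), (1, 4), (2, 7), (3, 4), (4, 8), (5, 7), (7, 6), (8, 5), (9, 9), (10, 6)}; count = 10.

For each of the 121 pairs (x, y) ∈ F_11², evaluate f(x, y) mod 11. Record the zeros.
  x = 0: [0↦2, 1↦3, 2↦4, 3↦5, 4↦6, 5↦7, 6↦8, 7↦9, 8↦10, 9↦0, 10↦1]  zeros at y ∈ {9}
  x = 1: [0↦4, 1↦3, 2↦2, 3↦1, 4↦0, 5↦10, 6↦9, 7↦8, 8↦7, 9↦6, 10↦5]  zeros at y ∈ {4}
  x = 2: [0↦10, 1↦7, 2↦4, 3↦1, 4↦9, 5↦6, 6↦3, 7↦0, 8↦8, 9↦5, 10↦2]  zeros at y ∈ {7}
  x = 3: [0↦9, 1↦4, 2↦10, 3↦5, 4↦0, 5↦6, 6↦1, 7↦7, 8↦2, 9↦8, 10↦3]  zeros at y ∈ {4}
  x = 4: [0↦1, 1↦5, 2↦9, 3↦2, 4↦6, 5↦10, 6↦3, 7↦7, 8↦0, 9↦4, 10↦8]  zeros at y ∈ {8}
  x = 5: [0↦8, 1↦10, 2↦1, 3↦3, 4↦5, 5↦7, 6↦9, 7↦0, 8↦2, 9↦4, 10↦6]  zeros at y ∈ {7}
  x = 6: [0↦8, 1↦8, 2↦8, 3↦8, 4↦8, 5↦8, 6↦8, 7↦8, 8↦8, 9↦8, 10↦8]  zeros at y ∈ ∅
  x = 7: [0↦1, 1↦10, 2↦8, 3↦6, 4↦4, 5↦2, 6↦0, 7↦9, 8↦7, 9↦5, 10↦3]  zeros at y ∈ {6}
  x = 8: [0↦9, 1↦5, 2↦1, 3↦8, 4↦4, 5↦0, 6↦7, 7↦3, 8↦10, 9↦6, 10↦2]  zeros at y ∈ {5}
  x = 9: [0↦10, 1↦4, 2↦9, 3↦3, 4↦8, 5↦2, 6↦7, 7↦1, 8↦6, 9↦0, 10↦5]  zeros at y ∈ {9}
  x = 10: [0↦4, 1↦7, 2↦10, 3↦2, 4↦5, 5↦8, 6↦0, 7↦3, 8↦6, 9↦9, 10↦1]  zeros at y ∈ {6}
Collecting zeros: affine points = {(0, 9), (1, 4), (2, 7), (3, 4), (4, 8), (5, 7), (7, 6), (8, 5), (9, 9), (10, 6)}.
Total count |C(F_11)_aff| = 10.


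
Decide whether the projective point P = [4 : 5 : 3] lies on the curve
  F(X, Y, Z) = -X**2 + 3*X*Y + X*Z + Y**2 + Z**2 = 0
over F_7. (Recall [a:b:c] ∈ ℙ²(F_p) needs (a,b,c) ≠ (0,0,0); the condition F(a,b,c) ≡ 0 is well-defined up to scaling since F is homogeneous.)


F(4,5,3) ≡ 6 (mod 7); P is NOT on the curve.

Evaluate F(4, 5, 3) term-by-term (mod 7).
  -X**2 ↦ -1·16·1·1 = -16
  3*X*Y ↦ 3·4·5·1 = 60
  X*Z ↦ 1·4·1·3 = 12
  Y**2 ↦ 1·1·25·1 = 25
  Z**2 ↦ 1·1·1·9 = 9
Sum: F(4, 5, 3) = (-16) + (60) + (12) + (25) + (9) = 90.
Reducing mod 7: 90 ≡ 6 (mod 7).
Since F(a, b, c) ≡ 6 ≠ 0 (mod 7), P does NOT lie on the curve.


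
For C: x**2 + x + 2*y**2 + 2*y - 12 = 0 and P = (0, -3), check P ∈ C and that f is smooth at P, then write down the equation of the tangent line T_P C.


Tangent line at P: x - 10*y - 30 = 0.

Step 1: f(0, -3) = 0, so P lies on C.
Step 2: partial derivatives
  f_x(x, y) = 2*x + 1, f_y(x, y) = 4*y + 2.
  f_x(P) = 1, f_y(P) = -10 (gradient nonzero, so P is smooth).
Step 3: tangent line at P: 1·(x − 0) + -10·(y − -3) = 0.
Expanding: x - 10*y - 30 = 0.


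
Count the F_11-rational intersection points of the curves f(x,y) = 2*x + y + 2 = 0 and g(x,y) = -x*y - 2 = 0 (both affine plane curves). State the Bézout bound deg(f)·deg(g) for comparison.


Common zeros: {(3, 3), (7, 6)}; count = 2; Bézout bound = 2.

deg(f) = 1, deg(g) = 2, so Bézout bound = 2.
Scan x ∈ F_11. For each x, list the y ∈ F_11 with f(x, y) ≡ 0 and those with g(x, y) ≡ 0 (mod 11); the common zeros in that column are the intersection.
  x = 0: f ≡ 0 at y ∈ {9}; g ≡ 0 at y ∈ ∅; common: ∅.
  x = 1: f ≡ 0 at y ∈ {7}; g ≡ 0 at y ∈ {9}; common: ∅.
  x = 2: f ≡ 0 at y ∈ {5}; g ≡ 0 at y ∈ {10}; common: ∅.
  x = 3: f ≡ 0 at y ∈ {3}; g ≡ 0 at y ∈ {3}; common: {3}.
  x = 4: f ≡ 0 at y ∈ {1}; g ≡ 0 at y ∈ {5}; common: ∅.
  x = 5: f ≡ 0 at y ∈ {10}; g ≡ 0 at y ∈ {4}; common: ∅.
  x = 6: f ≡ 0 at y ∈ {8}; g ≡ 0 at y ∈ {7}; common: ∅.
  x = 7: f ≡ 0 at y ∈ {6}; g ≡ 0 at y ∈ {6}; common: {6}.
  x = 8: f ≡ 0 at y ∈ {4}; g ≡ 0 at y ∈ {8}; common: ∅.
  x = 9: f ≡ 0 at y ∈ {2}; g ≡ 0 at y ∈ {1}; common: ∅.
  x = 10: f ≡ 0 at y ∈ {0}; g ≡ 0 at y ∈ {2}; common: ∅.
Collecting: common zeros = {(3, 3), (7, 6)}, so the count is 2.
Comparison with the Bézout bound: 2 ≤ 2 = deg(f)·deg(g), as expected for curves with no common component (the bound is attained).


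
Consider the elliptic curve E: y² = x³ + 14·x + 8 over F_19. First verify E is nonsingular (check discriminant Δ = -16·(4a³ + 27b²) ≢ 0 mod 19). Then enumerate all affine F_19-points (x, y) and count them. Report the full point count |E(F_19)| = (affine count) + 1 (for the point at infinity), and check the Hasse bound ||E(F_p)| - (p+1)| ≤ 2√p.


Affine points = {(1, 2), (1, 17), (2, 5), (2, 14), (3, 1), (3, 18), (6, 2), (6, 17), (8, 9), (8, 10), (11, 7), (11, 12), (12, 2), (12, 17)}; affine count = 14; |E(F_19)| = 15.

Discriminant check: Δ ∝ 4a³ + 27b² = 4·14³ + 27·8² = 4·2744 + 27·64 ≡ 12 (mod 19). Nonzero ⇒ E is nonsingular.
For each x ∈ F_19, compute rhs = x³ + 14·x + 8 mod 19, then count y ∈ F_19 with y² ≡ rhs.
  x = 0: rhs = 8, matching y values: none (0 points).
  x = 1: rhs = 4, matching y values: 2, 17 (2 points).
  x = 2: rhs = 6, matching y values: 5, 14 (2 points).
  x = 3: rhs = 1, matching y values: 1, 18 (2 points).
  x = 4: rhs = 14, matching y values: none (0 points).
  x = 5: rhs = 13, matching y values: none (0 points).
  x = 6: rhs = 4, matching y values: 2, 17 (2 points).
  x = 7: rhs = 12, matching y values: none (0 points).
  x = 8: rhs = 5, matching y values: 9, 10 (2 points).
  x = 9: rhs = 8, matching y values: none (0 points).
  x = 10: rhs = 8, matching y values: none (0 points).
  x = 11: rhs = 11, matching y values: 7, 12 (2 points).
  x = 12: rhs = 4, matching y values: 2, 17 (2 points).
  x = 13: rhs = 12, matching y values: none (0 points).
  x = 14: rhs = 3, matching y values: none (0 points).
  x = 15: rhs = 2, matching y values: none (0 points).
  x = 16: rhs = 15, matching y values: none (0 points).
  x = 17: rhs = 10, matching y values: none (0 points).
  x = 18: rhs = 12, matching y values: none (0 points).
Total affine count: 14.
Full point count |E(F_19)| = 14 + 1 = 15.
Hasse bound: |15 − (19+1)| = |-5| = 5 ≤ 2√19 ≈ 8.7178 ✓.


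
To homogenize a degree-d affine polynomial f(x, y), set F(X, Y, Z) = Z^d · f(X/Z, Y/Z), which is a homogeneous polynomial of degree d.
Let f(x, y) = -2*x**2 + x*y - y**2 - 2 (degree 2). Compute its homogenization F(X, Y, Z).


F(X, Y, Z) = -2*X**2 + X*Y - Y**2 - 2*Z**2

deg(f) = 2.
Substitute x = X/Z, y = Y/Z into f, then multiply by Z^2.
  monomial -2·x^2·y^0 ↦ -2·X^2·Y^0·Z^0.
  monomial 1·x^1·y^1 ↦ 1·X^1·Y^1·Z^0.
  monomial -1·x^0·y^2 ↦ -1·X^0·Y^2·Z^0.
  monomial -2·x^0·y^0 ↦ -2·X^0·Y^0·Z^2.
Collecting: F(X, Y, Z) = -2*X**2 + X*Y - Y**2 - 2*Z**2.


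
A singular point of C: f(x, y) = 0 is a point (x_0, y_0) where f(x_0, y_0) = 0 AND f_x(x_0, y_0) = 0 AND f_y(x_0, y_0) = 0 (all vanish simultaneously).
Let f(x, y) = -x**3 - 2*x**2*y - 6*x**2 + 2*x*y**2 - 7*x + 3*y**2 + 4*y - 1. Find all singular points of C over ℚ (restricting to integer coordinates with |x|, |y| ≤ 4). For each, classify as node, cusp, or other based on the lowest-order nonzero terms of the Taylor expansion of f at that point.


Singular points: {(-1, -1)}; classification: node.

Compute partial derivatives:
  f_x = -3*x**2 - 4*x*y - 12*x + 2*y**2 - 7.
  f_y = -2*x**2 + 4*x*y + 6*y + 4.
Scan x_0 ∈ {−4, ..., 4}. For each x_0, f_y(x_0, y) is a polynomial in y; find its integer roots y ∈ {−4, ..., 4}, then test f_x and f at those candidates.
  x = -4: f_y(-4, y) = -10*y - 28; no integer root y with |y| ≤ 4.
  x = -3: f_y(-3, y) = -6*y - 14; no integer root y with |y| ≤ 4.
  x = -2: f_y(-2, y) = -2*y - 4; vanishes at y ∈ {-2}. (-2, -2): f_x = -3 ≠ 0.
  x = -1: f_y(-1, y) = 2*y + 2; vanishes at y ∈ {-1}. (-1, -1): f_x = 0, f = 0 — SINGULAR.
  x = 0: f_y(0, y) = 6*y + 4; no integer root y with |y| ≤ 4.
  x = 1: f_y(1, y) = 10*y + 2; no integer root y with |y| ≤ 4.
  x = 2: f_y(2, y) = 14*y - 4; no integer root y with |y| ≤ 4.
  x = 3: f_y(3, y) = 18*y - 14; no integer root y with |y| ≤ 4.
  x = 4: f_y(4, y) = 22*y - 28; no integer root y with |y| ≤ 4.
Only singular point on the grid: (-1, -1).
Classify: substitute x = -1 + u, y = -1 + v and expand: f = -u**3 - 2*u**2*v - u**2 + 2*u*v**2 + v**2.
No constant or linear terms (consistent with a singular point). Quadratic part: -u**2 + v**2. Cubic part: -u**3 - 2*u**2*v + 2*u*v**2.
The quadratic part v**2 - u**2 = (v − u)(v + u) splits into two distinct linear factors, so there are two distinct tangent lines y − -1 = ±(x − -1) — this is a node (ordinary double point).
Classification: node.


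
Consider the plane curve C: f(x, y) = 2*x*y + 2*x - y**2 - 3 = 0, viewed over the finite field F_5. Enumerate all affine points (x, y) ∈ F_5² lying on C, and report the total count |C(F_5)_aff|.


Affine F_5-points: {(1, 1), (2, 2), (4, 0), (4, 3)}; count = 4.

For each of the 25 pairs (x, y) ∈ F_5², evaluate f(x, y) mod 5. Record the zeros.
  x = 0: [0↦2, 1↦1, 2↦3, 3↦3, 4↦1]  zeros at y ∈ ∅
  x = 1: [0↦4, 1↦0, 2↦4, 3↦1, 4↦1]  zeros at y ∈ {1}
  x = 2: [0↦1, 1↦4, 2↦0, 3↦4, 4↦1]  zeros at y ∈ {2}
  x = 3: [0↦3, 1↦3, 2↦1, 3↦2, 4↦1]  zeros at y ∈ ∅
  x = 4: [0↦0, 1↦2, 2↦2, 3↦0, 4↦1]  zeros at y ∈ {0, 3}
Collecting zeros: affine points = {(1, 1), (2, 2), (4, 0), (4, 3)}.
Total count |C(F_5)_aff| = 4.


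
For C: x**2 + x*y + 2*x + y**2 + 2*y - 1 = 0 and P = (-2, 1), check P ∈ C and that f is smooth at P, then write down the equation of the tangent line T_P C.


Tangent line at P: -x + 2*y - 4 = 0.

Step 1: f(-2, 1) = 0, so P lies on C.
Step 2: partial derivatives
  f_x(x, y) = 2*x + y + 2, f_y(x, y) = x + 2*y + 2.
  f_x(P) = -1, f_y(P) = 2 (gradient nonzero, so P is smooth).
Step 3: tangent line at P: -1·(x − -2) + 2·(y − 1) = 0.
Expanding: -x + 2*y - 4 = 0.


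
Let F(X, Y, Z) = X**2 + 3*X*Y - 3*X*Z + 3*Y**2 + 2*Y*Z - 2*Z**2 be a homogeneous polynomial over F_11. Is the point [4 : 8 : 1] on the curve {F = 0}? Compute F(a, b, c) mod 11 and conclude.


F(4,8,1) ≡ 9 (mod 11); P is NOT on the curve.

Evaluate F(4, 8, 1) term-by-term (mod 11).
  X**2 ↦ 1·16·1·1 = 16
  3*X*Y ↦ 3·4·8·1 = 96
  -3*X*Z ↦ -3·4·1·1 = -12
  3*Y**2 ↦ 3·1·64·1 = 192
  2*Y*Z ↦ 2·1·8·1 = 16
  -2*Z**2 ↦ -2·1·1·1 = -2
Sum: F(4, 8, 1) = (16) + (96) + (-12) + (192) + (16) + (-2) = 306.
Reducing mod 11: 306 ≡ 9 (mod 11).
Since F(a, b, c) ≡ 9 ≠ 0 (mod 11), P does NOT lie on the curve.


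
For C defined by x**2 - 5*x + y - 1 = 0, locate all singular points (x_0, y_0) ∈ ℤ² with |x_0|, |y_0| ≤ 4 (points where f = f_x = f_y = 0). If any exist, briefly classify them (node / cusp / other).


No singular points in the scanned grid; C is smooth there.

Compute partial derivatives:
  f_x = 2*x - 5.
  f_y = 1.
f_y = 1 is a nonzero constant, so f_y never vanishes: no point (x, y) can satisfy f = f_x = f_y = 0. In particular no (x, y) ∈ {−4, ..., 4}² is singular; the curve is smooth.


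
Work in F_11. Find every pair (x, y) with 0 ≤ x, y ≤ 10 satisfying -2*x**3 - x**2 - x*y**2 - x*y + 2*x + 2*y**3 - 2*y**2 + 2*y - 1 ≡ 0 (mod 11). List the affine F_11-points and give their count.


Affine F_11-points: {(0, 2), (0, 5), (2, 7), (3, 8), (4, 1), (4, 3), (4, 10), (5, 8), (6, 4), (8, 8)}; count = 10.

For each of the 121 pairs (x, y) ∈ F_11², evaluate f(x, y) mod 11. Record the zeros.
  x = 0: [0↦10, 1↦1, 2↦0, 3↦8, 4↦4, 5↦0, 6↦8, 7↦7, 8↦9, 9↦4, 10↦4]  zeros at y ∈ {2, 5}
  x = 1: [0↦9, 1↦9, 2↦4, 3↦6, 4↦5, 5↦2, 6↦9, 7↦5, 8↦2, 9↦1, 10↦3]  zeros at y ∈ ∅
  x = 2: [0↦5, 1↦3, 2↦5, 3↦1, 4↦3, 5↦1, 6↦7, 7↦0, 8↦3, 9↦6, 10↦10]  zeros at y ∈ {7}
  x = 3: [0↦8, 1↦4, 2↦2, 3↦3, 4↦8, 5↦7, 6↦1, 7↦2, 8↦0, 9↦7, 10↦2]  zeros at y ∈ {8}
  x = 4: [0↦6, 1↦0, 2↦5, 3↦0, 4↦8, 5↦8, 6↦1, 7↦10, 8↦3, 9↦3, 10↦0]  zeros at y ∈ {1, 3, 10}
  x = 5: [0↦9, 1↦1, 2↦2, 3↦2, 4↦2, 5↦3, 6↦6, 7↦1, 8↦0, 9↦4, 10↦3]  zeros at y ∈ {8}
  x = 6: [0↦5, 1↦6, 2↦3, 3↦8, 4↦0, 5↦2, 6↦4, 7↦7, 8↦1, 9↦9, 10↦10]  zeros at y ∈ {4}
  x = 7: [0↦4, 1↦3, 2↦7, 3↦6, 4↦1, 5↦4, 6↦5, 7↦5, 8↦5, 9↦6, 10↦9]  zeros at y ∈ ∅
  x = 8: [0↦5, 1↦2, 2↦2, 3↦6, 4↦4, 5↦8, 6↦8, 7↦5, 8↦0, 9↦5, 10↦10]  zeros at y ∈ {8}
  x = 9: [0↦7, 1↦2, 2↦9, 3↦7, 4↦8, 5↦2, 6↦1, 7↦6, 8↦7, 9↦5, 10↦1]  zeros at y ∈ ∅
  x = 10: [0↦9, 1↦2, 2↦5, 3↦8, 4↦1, 5↦7, 6↦5, 7↦7, 8↦3, 9↦5, 10↦3]  zeros at y ∈ ∅
Collecting zeros: affine points = {(0, 2), (0, 5), (2, 7), (3, 8), (4, 1), (4, 3), (4, 10), (5, 8), (6, 4), (8, 8)}.
Total count |C(F_11)_aff| = 10.


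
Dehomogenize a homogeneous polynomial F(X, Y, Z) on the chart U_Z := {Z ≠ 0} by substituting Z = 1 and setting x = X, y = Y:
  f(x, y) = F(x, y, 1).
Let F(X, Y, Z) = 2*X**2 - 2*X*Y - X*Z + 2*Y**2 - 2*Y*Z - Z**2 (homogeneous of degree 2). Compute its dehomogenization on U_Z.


f(x, y) = 2*x**2 - 2*x*y - x + 2*y**2 - 2*y - 1

On U_Z we set Z = 1. Each monomial c·X^i·Y^j·Z^k in F becomes c·x^i·y^j·1^k = c·x^i·y^j.
Substituting Z = 1: F(X, Y, 1) = 2*x**2 - 2*x*y - x + 2*y**2 - 2*y - 1.
Note: deg(f) ≤ deg(F) = 2; strict inequality happens when F is divisible by Z (lost terms).


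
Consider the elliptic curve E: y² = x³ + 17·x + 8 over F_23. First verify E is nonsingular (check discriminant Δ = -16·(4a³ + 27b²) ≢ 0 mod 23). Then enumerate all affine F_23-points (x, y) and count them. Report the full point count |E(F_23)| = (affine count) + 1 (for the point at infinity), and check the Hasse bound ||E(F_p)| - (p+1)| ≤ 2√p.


Affine points = {(0, 10), (0, 13), (1, 7), (1, 16), (2, 2), (2, 21), (4, 5), (4, 18), (6, 2), (6, 21), (8, 9), (8, 14), (9, 4), (9, 19), (11, 10), (11, 13), (12, 10), (12, 13), (14, 0), (15, 2), (15, 21), (16, 11), (16, 12), (17, 9), (17, 14), (21, 9), (21, 14), (22, 6), (22, 17)}; affine count = 29; |E(F_23)| = 30.

Discriminant check: Δ ∝ 4a³ + 27b² = 4·17³ + 27·8² = 4·4913 + 27·64 ≡ 13 (mod 23). Nonzero ⇒ E is nonsingular.
For each x ∈ F_23, compute rhs = x³ + 17·x + 8 mod 23, then count y ∈ F_23 with y² ≡ rhs.
  x = 0: rhs = 8, matching y values: 10, 13 (2 points).
  x = 1: rhs = 3, matching y values: 7, 16 (2 points).
  x = 2: rhs = 4, matching y values: 2, 21 (2 points).
  x = 3: rhs = 17, matching y values: none (0 points).
  x = 4: rhs = 2, matching y values: 5, 18 (2 points).
  x = 5: rhs = 11, matching y values: none (0 points).
  x = 6: rhs = 4, matching y values: 2, 21 (2 points).
  x = 7: rhs = 10, matching y values: none (0 points).
  x = 8: rhs = 12, matching y values: 9, 14 (2 points).
  x = 9: rhs = 16, matching y values: 4, 19 (2 points).
  x = 10: rhs = 5, matching y values: none (0 points).
  x = 11: rhs = 8, matching y values: 10, 13 (2 points).
  x = 12: rhs = 8, matching y values: 10, 13 (2 points).
  x = 13: rhs = 11, matching y values: none (0 points).
  x = 14: rhs = 0, matching y values: 0 (1 points).
  x = 15: rhs = 4, matching y values: 2, 21 (2 points).
  x = 16: rhs = 6, matching y values: 11, 12 (2 points).
  x = 17: rhs = 12, matching y values: 9, 14 (2 points).
  x = 18: rhs = 5, matching y values: none (0 points).
  x = 19: rhs = 14, matching y values: none (0 points).
  x = 20: rhs = 22, matching y values: none (0 points).
  x = 21: rhs = 12, matching y values: 9, 14 (2 points).
  x = 22: rhs = 13, matching y values: 6, 17 (2 points).
Total affine count: 29.
Full point count |E(F_23)| = 29 + 1 = 30.
Hasse bound: |30 − (23+1)| = |6| = 6 ≤ 2√23 ≈ 9.5917 ✓.


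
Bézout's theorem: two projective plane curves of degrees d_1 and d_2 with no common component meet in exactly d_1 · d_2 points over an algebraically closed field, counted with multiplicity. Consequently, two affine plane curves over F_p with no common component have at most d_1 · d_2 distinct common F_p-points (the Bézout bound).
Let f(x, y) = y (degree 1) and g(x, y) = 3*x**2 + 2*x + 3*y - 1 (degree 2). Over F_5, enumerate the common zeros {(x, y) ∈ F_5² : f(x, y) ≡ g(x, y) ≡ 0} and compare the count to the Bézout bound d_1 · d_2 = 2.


Common zeros: {(2, 0), (4, 0)}; count = 2; Bézout bound = 2.

deg(f) = 1, deg(g) = 2, so Bézout bound = 2.
Scan x ∈ F_5. For each x, list the y ∈ F_5 with f(x, y) ≡ 0 and those with g(x, y) ≡ 0 (mod 5); the common zeros in that column are the intersection.
  x = 0: f ≡ 0 at y ∈ {0}; g ≡ 0 at y ∈ {2}; common: ∅.
  x = 1: f ≡ 0 at y ∈ {0}; g ≡ 0 at y ∈ {2}; common: ∅.
  x = 2: f ≡ 0 at y ∈ {0}; g ≡ 0 at y ∈ {0}; common: {0}.
  x = 3: f ≡ 0 at y ∈ {0}; g ≡ 0 at y ∈ {1}; common: ∅.
  x = 4: f ≡ 0 at y ∈ {0}; g ≡ 0 at y ∈ {0}; common: {0}.
Collecting: common zeros = {(2, 0), (4, 0)}, so the count is 2.
Comparison with the Bézout bound: 2 ≤ 2 = deg(f)·deg(g), as expected for curves with no common component (the bound is attained).


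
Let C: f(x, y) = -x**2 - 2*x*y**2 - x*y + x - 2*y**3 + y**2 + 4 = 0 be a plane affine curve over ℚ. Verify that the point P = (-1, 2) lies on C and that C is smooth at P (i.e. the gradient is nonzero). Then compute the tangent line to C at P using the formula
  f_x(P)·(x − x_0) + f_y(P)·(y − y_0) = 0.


Tangent line at P: -7*x - 11*y + 15 = 0.

Step 1: f(-1, 2) = 0, so P lies on C.
Step 2: partial derivatives
  f_x(x, y) = -2*x - 2*y**2 - y + 1, f_y(x, y) = -4*x*y - x - 6*y**2 + 2*y.
  f_x(P) = -7, f_y(P) = -11 (gradient nonzero, so P is smooth).
Step 3: tangent line at P: -7·(x − -1) + -11·(y − 2) = 0.
Expanding: -7*x - 11*y + 15 = 0.


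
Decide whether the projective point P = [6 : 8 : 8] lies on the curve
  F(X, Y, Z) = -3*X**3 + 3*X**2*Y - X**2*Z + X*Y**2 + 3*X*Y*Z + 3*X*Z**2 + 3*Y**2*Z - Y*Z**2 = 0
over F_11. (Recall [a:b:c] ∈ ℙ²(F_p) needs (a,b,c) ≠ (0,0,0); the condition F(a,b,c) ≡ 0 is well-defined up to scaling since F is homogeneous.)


F(6,8,8) ≡ 10 (mod 11); P is NOT on the curve.

Evaluate F(6, 8, 8) term-by-term (mod 11).
  -3*X**3 ↦ -3·216·1·1 = -648
  3*X**2*Y ↦ 3·36·8·1 = 864
  -X**2*Z ↦ -1·36·1·8 = -288
  X*Y**2 ↦ 1·6·64·1 = 384
  3*X*Y*Z ↦ 3·6·8·8 = 1152
  3*X*Z**2 ↦ 3·6·1·64 = 1152
  3*Y**2*Z ↦ 3·1·64·8 = 1536
  -Y*Z**2 ↦ -1·1·8·64 = -512
Sum: F(6, 8, 8) = (-648) + (864) + (-288) + (384) + (1152) + (1152) + (1536) + (-512) = 3640.
Reducing mod 11: 3640 ≡ 10 (mod 11).
Since F(a, b, c) ≡ 10 ≠ 0 (mod 11), P does NOT lie on the curve.


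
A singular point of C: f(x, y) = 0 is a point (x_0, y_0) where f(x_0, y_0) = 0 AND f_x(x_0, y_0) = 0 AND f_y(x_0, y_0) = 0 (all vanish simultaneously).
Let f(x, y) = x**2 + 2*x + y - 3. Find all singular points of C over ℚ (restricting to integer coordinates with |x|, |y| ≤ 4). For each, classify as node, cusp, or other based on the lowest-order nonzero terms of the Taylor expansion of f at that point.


No singular points in the scanned grid; C is smooth there.

Compute partial derivatives:
  f_x = 2*x + 2.
  f_y = 1.
f_y = 1 is a nonzero constant, so f_y never vanishes: no point (x, y) can satisfy f = f_x = f_y = 0. In particular no (x, y) ∈ {−4, ..., 4}² is singular; the curve is smooth.


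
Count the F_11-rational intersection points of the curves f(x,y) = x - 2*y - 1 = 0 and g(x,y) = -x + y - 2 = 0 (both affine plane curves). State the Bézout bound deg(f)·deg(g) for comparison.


Common zeros: {(6, 8)}; count = 1; Bézout bound = 1.

deg(f) = 1, deg(g) = 1, so Bézout bound = 1.
Scan x ∈ F_11. For each x, list the y ∈ F_11 with f(x, y) ≡ 0 and those with g(x, y) ≡ 0 (mod 11); the common zeros in that column are the intersection.
  x = 0: f ≡ 0 at y ∈ {5}; g ≡ 0 at y ∈ {2}; common: ∅.
  x = 1: f ≡ 0 at y ∈ {0}; g ≡ 0 at y ∈ {3}; common: ∅.
  x = 2: f ≡ 0 at y ∈ {6}; g ≡ 0 at y ∈ {4}; common: ∅.
  x = 3: f ≡ 0 at y ∈ {1}; g ≡ 0 at y ∈ {5}; common: ∅.
  x = 4: f ≡ 0 at y ∈ {7}; g ≡ 0 at y ∈ {6}; common: ∅.
  x = 5: f ≡ 0 at y ∈ {2}; g ≡ 0 at y ∈ {7}; common: ∅.
  x = 6: f ≡ 0 at y ∈ {8}; g ≡ 0 at y ∈ {8}; common: {8}.
  x = 7: f ≡ 0 at y ∈ {3}; g ≡ 0 at y ∈ {9}; common: ∅.
  x = 8: f ≡ 0 at y ∈ {9}; g ≡ 0 at y ∈ {10}; common: ∅.
  x = 9: f ≡ 0 at y ∈ {4}; g ≡ 0 at y ∈ {0}; common: ∅.
  x = 10: f ≡ 0 at y ∈ {10}; g ≡ 0 at y ∈ {1}; common: ∅.
Collecting: common zeros = {(6, 8)}, so the count is 1.
Comparison with the Bézout bound: 1 ≤ 1 = deg(f)·deg(g), as expected for curves with no common component (the bound is attained).


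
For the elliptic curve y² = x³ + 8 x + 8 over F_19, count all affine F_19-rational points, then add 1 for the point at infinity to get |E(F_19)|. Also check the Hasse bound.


Affine points = {(1, 6), (1, 13), (4, 3), (4, 16), (6, 5), (6, 14), (9, 7), (9, 12), (10, 9), (10, 10), (15, 8), (15, 11)}; affine count = 12; |E(F_19)| = 13.

Discriminant check: Δ ∝ 4a³ + 27b² = 4·8³ + 27·8² = 4·512 + 27·64 ≡ 14 (mod 19). Nonzero ⇒ E is nonsingular.
For each x ∈ F_19, compute rhs = x³ + 8·x + 8 mod 19, then count y ∈ F_19 with y² ≡ rhs.
  x = 0: rhs = 8, matching y values: none (0 points).
  x = 1: rhs = 17, matching y values: 6, 13 (2 points).
  x = 2: rhs = 13, matching y values: none (0 points).
  x = 3: rhs = 2, matching y values: none (0 points).
  x = 4: rhs = 9, matching y values: 3, 16 (2 points).
  x = 5: rhs = 2, matching y values: none (0 points).
  x = 6: rhs = 6, matching y values: 5, 14 (2 points).
  x = 7: rhs = 8, matching y values: none (0 points).
  x = 8: rhs = 14, matching y values: none (0 points).
  x = 9: rhs = 11, matching y values: 7, 12 (2 points).
  x = 10: rhs = 5, matching y values: 9, 10 (2 points).
  x = 11: rhs = 2, matching y values: none (0 points).
  x = 12: rhs = 8, matching y values: none (0 points).
  x = 13: rhs = 10, matching y values: none (0 points).
  x = 14: rhs = 14, matching y values: none (0 points).
  x = 15: rhs = 7, matching y values: 8, 11 (2 points).
  x = 16: rhs = 14, matching y values: none (0 points).
  x = 17: rhs = 3, matching y values: none (0 points).
  x = 18: rhs = 18, matching y values: none (0 points).
Total affine count: 12.
Full point count |E(F_19)| = 12 + 1 = 13.
Hasse bound: |13 − (19+1)| = |-7| = 7 ≤ 2√19 ≈ 8.7178 ✓.


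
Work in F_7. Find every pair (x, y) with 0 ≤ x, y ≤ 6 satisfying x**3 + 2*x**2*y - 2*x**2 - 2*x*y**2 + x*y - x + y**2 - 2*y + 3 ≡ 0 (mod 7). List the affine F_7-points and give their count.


Affine F_7-points: {(3, 3), (3, 5), (4, 3)}; count = 3.

For each of the 49 pairs (x, y) ∈ F_7², evaluate f(x, y) mod 7. Record the zeros.
  x = 0: [0↦3, 1↦2, 2↦3, 3↦6, 4↦4, 5↦4, 6↦6]  zeros at y ∈ ∅
  x = 1: [0↦1, 1↦1, 2↦6, 3↦2, 4↦3, 5↦2, 6↦6]  zeros at y ∈ ∅
  x = 2: [0↦1, 1↦6, 2↦5, 3↦5, 4↦6, 5↦1, 6↦4]  zeros at y ∈ ∅
  x = 3: [0↦2, 1↦2, 2↦6, 3↦0, 4↦5, 5↦0, 6↦6]  zeros at y ∈ {3, 5}
  x = 4: [0↦3, 1↦2, 2↦1, 3↦0, 4↦6, 5↦5, 6↦4]  zeros at y ∈ {3}
  x = 5: [0↦3, 1↦5, 2↦3, 3↦4, 4↦1, 5↦1, 6↦4]  zeros at y ∈ ∅
  x = 6: [0↦1, 1↦3, 2↦4, 3↦4, 4↦3, 5↦1, 6↦5]  zeros at y ∈ ∅
Collecting zeros: affine points = {(3, 3), (3, 5), (4, 3)}.
Total count |C(F_7)_aff| = 3.
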